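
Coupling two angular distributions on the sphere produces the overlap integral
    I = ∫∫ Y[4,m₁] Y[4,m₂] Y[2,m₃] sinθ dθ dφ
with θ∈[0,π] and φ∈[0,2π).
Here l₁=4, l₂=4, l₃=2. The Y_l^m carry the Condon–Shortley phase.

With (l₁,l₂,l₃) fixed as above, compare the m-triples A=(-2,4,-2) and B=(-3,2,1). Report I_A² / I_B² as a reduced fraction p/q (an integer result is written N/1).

8/25

Same 4,4,2: normalisation and zero-m 3j drop out of the ratio.
A: Δ: 6! 2! 2! / 11! → 1/13860; sum: t=6:+1/2880 = 1/2880; 3j²(4 4 2; -2 4 -2) = Δ·Π!·Σ² = 2/165  (sign +1)
B: Δ: 6! 2! 2! / 11! → 1/13860; sum: t=5:−1/240 t=6:+1/1440 = -1/288; 3j²(4 4 2; -3 2 1) = Δ·Π!·Σ² = 5/132  (sign +1)
I_A²/I_B² = (2/165)/(5/132) = 8/25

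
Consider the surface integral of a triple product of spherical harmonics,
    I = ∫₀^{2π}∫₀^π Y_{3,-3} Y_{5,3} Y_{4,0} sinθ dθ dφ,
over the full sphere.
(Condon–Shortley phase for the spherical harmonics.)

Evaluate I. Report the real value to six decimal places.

0.196280

m-sum 0 ✓  L=12 even ✓  2≤4≤8 ✓
Π(2lᵢ+1) = 7×11×9 = 693
triangle coeff Δ(3,5,4) = 1/180180
Σ_t [1,3]: t=1:−1/576 t=2:+1/144 t=3:−1/576 = 1/288
(3j)²=20/1001 [(3 5 4; 0 0 0)], sign=+1
Σ_t [4,4]: t=4:+1/2304 = 1/2304
(3j)²=5/143 [(3 5 4; -3 3 0)], sign=+1
⇒ 4πI² = 900/1859
I = (+1)√(900/1859/(4π)) = 0.19628026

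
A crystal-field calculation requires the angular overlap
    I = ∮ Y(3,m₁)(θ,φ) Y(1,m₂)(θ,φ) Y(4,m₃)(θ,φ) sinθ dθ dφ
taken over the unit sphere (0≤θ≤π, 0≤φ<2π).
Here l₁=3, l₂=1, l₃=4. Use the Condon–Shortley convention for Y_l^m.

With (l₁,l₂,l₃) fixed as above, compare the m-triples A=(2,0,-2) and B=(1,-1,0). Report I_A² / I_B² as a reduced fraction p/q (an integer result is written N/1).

l's match ⇒ only the (l;m) 3-j factors differ between A and B.
A: triangle coeff Δ(3,1,4) = 1/252; Σ_t [0,0]: t=0:+1/120 = 1/120; (3j)²=1/21 [(3 1 4; 2 0 -2)], sign=+1
B: triangle coeff Δ(3,1,4) = 1/252; Σ_t [0,0]: t=0:+1/96 = 1/96; (3j)²=1/42 [(3 1 4; 1 -1 0)], sign=+1
I_A²/I_B² = (1/21)/(1/42) = 2/1

2/1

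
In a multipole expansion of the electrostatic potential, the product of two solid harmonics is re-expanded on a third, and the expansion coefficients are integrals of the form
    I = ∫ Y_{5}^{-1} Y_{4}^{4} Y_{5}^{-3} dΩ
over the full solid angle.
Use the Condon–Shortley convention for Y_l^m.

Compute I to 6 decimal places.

-0.168084

Rules hold: Σm=0, L=14 even, 1≤5≤9.
N = 11·9·11 = 1089
Δ = 4!·6!·4!/15! = 1/3153150
Racah Σ t=0..4: t=0:+1/69120 t=1:−1/1728 t=2:+1/576 t=3:−1/1728 t=4:+1/69120 = 7/11520
⇒ 3j(5 4 5; 0 0 0)² = 2/143, sgn -1
Racah Σ t=4..4: t=4:+1/27648 = 1/27648
⇒ 3j(5 4 5; -1 4 -3)² = 10/429, sgn +1
4πI² = N·(3j₀)²·(3jₘ)² = 60/169
I = -1·√(0.35503/4π) = -0.16808437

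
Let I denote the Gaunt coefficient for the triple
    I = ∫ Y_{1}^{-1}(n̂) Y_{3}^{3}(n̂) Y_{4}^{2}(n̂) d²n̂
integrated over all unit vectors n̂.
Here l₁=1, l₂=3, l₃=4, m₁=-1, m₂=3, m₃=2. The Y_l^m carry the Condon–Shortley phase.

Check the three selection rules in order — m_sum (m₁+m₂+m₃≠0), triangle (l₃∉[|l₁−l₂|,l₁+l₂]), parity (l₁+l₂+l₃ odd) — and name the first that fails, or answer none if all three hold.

m₁+m₂+m₃ = -1 + 3 + 2 = 4  ✗
triangle: |1−3|=2 ≤ l₃=4 ≤ 1+3=4
parity: l₁+l₂+l₃ = 8 is even

m_sum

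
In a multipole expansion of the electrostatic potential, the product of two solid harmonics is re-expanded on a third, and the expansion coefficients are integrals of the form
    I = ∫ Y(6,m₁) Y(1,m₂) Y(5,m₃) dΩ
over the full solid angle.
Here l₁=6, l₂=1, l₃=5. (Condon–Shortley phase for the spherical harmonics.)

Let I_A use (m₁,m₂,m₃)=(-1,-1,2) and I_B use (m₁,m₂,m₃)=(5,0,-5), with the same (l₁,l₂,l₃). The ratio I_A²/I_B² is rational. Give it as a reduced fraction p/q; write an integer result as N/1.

Same 6,1,5: normalisation and zero-m 3j drop out of the ratio.
A: Δ: 2! 10! 0! / 13! → 1/858; sum: t=0:+1/60480 = 1/60480; 3j²(6 1 5; -1 -1 2) = Δ·Π!·Σ² = 5/429  (sign -1)
B: Δ: 2! 10! 0! / 13! → 1/858; sum: t=1:−1/3628800 = -1/3628800; 3j²(6 1 5; 5 0 -5) = Δ·Π!·Σ² = 1/78  (sign -1)
I_A²/I_B² = (5/429)/(1/78) = 10/11

10/11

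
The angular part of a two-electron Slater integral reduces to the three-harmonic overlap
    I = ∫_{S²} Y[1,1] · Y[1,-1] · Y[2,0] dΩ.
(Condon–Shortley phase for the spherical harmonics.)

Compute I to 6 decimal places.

0.126157

m-sum 0 ✓  L=4 even ✓  0≤2≤2 ✓
Π(2lᵢ+1) = 3×3×5 = 45
triangle coeff Δ(1,1,2) = 1/30
Σ_t [0,0]: t=0:+1/1 = 1/1
(3j)²=2/15 [(1 1 2; 0 0 0)], sign=+1
Σ_t [0,0]: t=0:+1/4 = 1/4
(3j)²=1/30 [(1 1 2; 1 -1 0)], sign=+1
⇒ 4πI² = 1/5
I = (+1)√(1/5/(4π)) = 0.12615663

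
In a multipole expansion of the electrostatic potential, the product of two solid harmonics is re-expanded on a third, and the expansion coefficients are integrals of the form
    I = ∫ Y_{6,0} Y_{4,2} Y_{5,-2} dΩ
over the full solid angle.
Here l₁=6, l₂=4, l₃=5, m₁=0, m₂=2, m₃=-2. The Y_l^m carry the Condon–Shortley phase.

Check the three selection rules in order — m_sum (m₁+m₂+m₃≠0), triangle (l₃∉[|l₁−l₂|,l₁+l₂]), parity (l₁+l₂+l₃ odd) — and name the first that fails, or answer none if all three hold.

parity

azimuthal sum: 0 + 2 − 2 = 0  ✓
2 ≤ 5 ≤ 10 (triangle on l)  ✓
L = 6 + 4 + 5 = 15 (odd)  ✗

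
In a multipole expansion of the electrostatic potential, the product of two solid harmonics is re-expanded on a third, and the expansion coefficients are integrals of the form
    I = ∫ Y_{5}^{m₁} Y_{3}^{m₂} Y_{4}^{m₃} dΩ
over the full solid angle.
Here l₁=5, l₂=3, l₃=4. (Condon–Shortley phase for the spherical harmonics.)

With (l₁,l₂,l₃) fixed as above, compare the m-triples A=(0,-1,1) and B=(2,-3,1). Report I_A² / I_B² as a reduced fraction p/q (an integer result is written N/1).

1/350

Shared (l₁,l₂,l₃)=(5,3,4): N and (l;000)² cancel in I_A²/I_B².
A: Δ = 4!·6!·2!/13! = 1/180180; Racah Σ t=0..2: t=0:+1/5760 t=1:−1/288 t=2:+1/288 = 1/5760; ⇒ 3j(5 3 4; 0 -1 1)² = 1/12012, sgn -1
B: Δ = 4!·6!·2!/13! = 1/180180; Racah Σ t=0..0: t=0:+1/1728 = 1/1728; ⇒ 3j(5 3 4; 2 -3 1)² = 25/858, sgn -1
I_A²/I_B² = (1/12012)/(25/858) = 1/350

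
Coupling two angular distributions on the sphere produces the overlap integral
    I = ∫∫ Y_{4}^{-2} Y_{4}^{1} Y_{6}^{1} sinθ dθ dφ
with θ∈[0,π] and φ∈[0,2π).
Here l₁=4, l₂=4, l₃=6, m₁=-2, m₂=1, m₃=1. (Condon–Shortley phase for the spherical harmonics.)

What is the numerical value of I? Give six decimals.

0.097783

m-sum 0 ✓  L=14 even ✓  0≤6≤8 ✓
Π(2lᵢ+1) = 9×9×13 = 1053
triangle coeff Δ(4,4,6) = 1/1261260
Σ_t [0,2]: t=0:+1/4608 t=1:−1/1296 t=2:+1/4608 = -7/20736
(3j)²=20/1287 [(4 4 6; 0 0 0)], sign=-1
Σ_t [0,2]: t=0:+1/172800 t=1:−1/5760 t=2:+1/3456 = 7/57600
(3j)²=21/2860 [(4 4 6; -2 1 1)], sign=-1
⇒ 4πI² = 189/1573
I = (+1)√(189/1573/(4π)) = 0.09778261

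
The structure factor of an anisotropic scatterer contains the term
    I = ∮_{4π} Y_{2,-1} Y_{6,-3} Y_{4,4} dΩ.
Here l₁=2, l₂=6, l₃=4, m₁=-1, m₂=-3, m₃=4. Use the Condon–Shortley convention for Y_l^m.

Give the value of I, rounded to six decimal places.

m-sum 0 ✓  L=12 even ✓  4≤4≤8 ✓
Π(2lᵢ+1) = 5×13×9 = 585
triangle coeff Δ(2,6,4) = 1/6435
Σ_t [2,2]: t=2:+1/2304 = 1/2304
(3j)²=5/143 [(2 6 4; 0 0 0)], sign=+1
Σ_t [3,3]: t=3:−1/241920 = -1/241920
(3j)²=1/715 [(2 6 4; -1 -3 4)], sign=-1
⇒ 4πI² = 45/1573
I = (-1)√(45/1573/(4π)) = -0.04771303

-0.047713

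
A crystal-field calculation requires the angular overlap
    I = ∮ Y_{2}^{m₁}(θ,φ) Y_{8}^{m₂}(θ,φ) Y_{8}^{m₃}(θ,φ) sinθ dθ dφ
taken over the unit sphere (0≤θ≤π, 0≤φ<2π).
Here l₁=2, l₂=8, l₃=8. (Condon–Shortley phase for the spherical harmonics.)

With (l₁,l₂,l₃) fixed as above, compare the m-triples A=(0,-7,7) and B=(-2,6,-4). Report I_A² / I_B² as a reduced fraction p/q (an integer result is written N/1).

l's match ⇒ only the (l;m) 3-j factors differ between A and B.
A: triangle coeff Δ(2,8,8) = 1/348840; Σ_t [0,1]: t=0:+1/24908083200 t=1:−1/87178291200 = 1/34871316480; (3j)²=125/7752 [(2 8 8; 0 -7 7)], sign=-1
B: triangle coeff Δ(2,8,8) = 1/348840; Σ_t [2,2]: t=2:+1/3832012800 = 1/3832012800; (3j)²=91/9690 [(2 8 8; -2 6 -4)], sign=+1
I_A²/I_B² = (125/7752)/(91/9690) = 625/364

625/364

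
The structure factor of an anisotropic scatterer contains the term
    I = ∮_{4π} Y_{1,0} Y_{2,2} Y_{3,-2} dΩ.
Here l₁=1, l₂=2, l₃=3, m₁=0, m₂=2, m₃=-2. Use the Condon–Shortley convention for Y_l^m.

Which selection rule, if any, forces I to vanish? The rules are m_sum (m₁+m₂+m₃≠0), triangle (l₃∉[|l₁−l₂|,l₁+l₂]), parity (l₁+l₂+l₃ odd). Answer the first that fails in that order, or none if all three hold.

m₁+m₂+m₃ = 0 + 2 − 2 = 0  ✓
triangle: |1−2|=1 ≤ l₃=3 ≤ 1+2=3  ✓
parity: l₁+l₂+l₃ = 6 is even  ✓

none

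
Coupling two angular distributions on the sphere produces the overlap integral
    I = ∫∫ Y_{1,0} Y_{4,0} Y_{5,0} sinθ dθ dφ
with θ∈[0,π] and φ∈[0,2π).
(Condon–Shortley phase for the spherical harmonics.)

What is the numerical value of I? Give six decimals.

Checks pass: Σm=0; 10 even; l₃=5∈[3,5].
(2·1+1)(2·4+1)(2·5+1) = 297
Δ: 0! 2! 8! / 11! → 1/495
sum: t=0:+1/576 = 1/576
3j²(1 4 5; 0 0 0) = Δ·Π!·Σ² = 5/99  (sign -1)
(m-triple is (0,0,0) — same symbol as above.)
combine: 4πI² = 297·5/99·5/99 = 25/33
take √, sign +1: I = 0.24553200

0.245532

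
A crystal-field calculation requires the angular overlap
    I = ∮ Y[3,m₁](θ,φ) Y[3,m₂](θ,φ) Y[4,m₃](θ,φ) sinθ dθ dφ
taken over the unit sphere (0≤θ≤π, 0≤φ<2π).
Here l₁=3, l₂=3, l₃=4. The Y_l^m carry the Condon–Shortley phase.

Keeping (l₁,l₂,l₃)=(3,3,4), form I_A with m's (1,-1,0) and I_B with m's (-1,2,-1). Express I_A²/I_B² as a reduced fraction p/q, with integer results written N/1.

1/32

l's match ⇒ only the (l;m) 3-j factors differ between A and B.
A: triangle coeff Δ(3,3,4) = 1/34650; Σ_t [0,2]: t=0:+1/32 t=1:−1/36 t=2:+1/1152 = 5/1152; (3j)²=1/1386 [(3 3 4; 1 -1 0)], sign=+1
B: triangle coeff Δ(3,3,4) = 1/34650; Σ_t [1,2]: t=1:−1/144 t=2:+1/48 = 1/72; (3j)²=16/693 [(3 3 4; -1 2 -1)], sign=-1
I_A²/I_B² = (1/1386)/(16/693) = 1/32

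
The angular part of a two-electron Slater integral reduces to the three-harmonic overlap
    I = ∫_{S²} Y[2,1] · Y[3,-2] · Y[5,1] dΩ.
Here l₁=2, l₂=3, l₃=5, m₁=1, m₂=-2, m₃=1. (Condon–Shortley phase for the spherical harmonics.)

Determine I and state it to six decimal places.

-0.117387

m-sum 0 ✓  L=10 even ✓  1≤5≤5 ✓
Π(2lᵢ+1) = 5×7×11 = 385
triangle coeff Δ(2,3,5) = 1/2310
Σ_t [0,0]: t=0:+1/144 = 1/144
(3j)²=10/231 [(2 3 5; 0 0 0)], sign=-1
Σ_t [0,0]: t=0:+1/720 = 1/720
(3j)²=4/385 [(2 3 5; 1 -2 1)], sign=+1
⇒ 4πI² = 40/231
I = (-1)√(40/231/(4π)) = -0.11738675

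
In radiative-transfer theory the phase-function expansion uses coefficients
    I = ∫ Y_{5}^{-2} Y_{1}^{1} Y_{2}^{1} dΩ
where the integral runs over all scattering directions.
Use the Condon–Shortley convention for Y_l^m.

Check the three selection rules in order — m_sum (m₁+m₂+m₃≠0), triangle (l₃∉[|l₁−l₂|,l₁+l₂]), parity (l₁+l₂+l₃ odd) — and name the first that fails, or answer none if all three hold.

m₁+m₂+m₃ = -2 + 1 + 1 = 0  ✓
triangle: |5−1|=4 ≤ l₃=2 ≤ 5+1=6  ✗
parity: l₁+l₂+l₃ = 8 is even

triangle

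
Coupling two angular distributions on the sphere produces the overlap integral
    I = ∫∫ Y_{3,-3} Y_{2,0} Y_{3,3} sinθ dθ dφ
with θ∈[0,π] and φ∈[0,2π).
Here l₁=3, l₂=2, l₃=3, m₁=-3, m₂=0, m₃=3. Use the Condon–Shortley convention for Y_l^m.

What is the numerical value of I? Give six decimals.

0.210261

Checks pass: Σm=0; 8 even; l₃=3∈[1,5].
(2·3+1)(2·2+1)(2·3+1) = 245
Δ: 2! 4! 2! / 9! → 1/3780
sum: t=0:+1/24 t=1:−1/4 t=2:+1/24 = -1/6
3j²(3 2 3; 0 0 0) = Δ·Π!·Σ² = 4/105  (sign +1)
sum: t=2:+1/96 = 1/96
3j²(3 2 3; -3 0 3) = Δ·Π!·Σ² = 5/84  (sign +1)
combine: 4πI² = 245·4/105·5/84 = 5/9
take √, sign +1: I = 0.21026104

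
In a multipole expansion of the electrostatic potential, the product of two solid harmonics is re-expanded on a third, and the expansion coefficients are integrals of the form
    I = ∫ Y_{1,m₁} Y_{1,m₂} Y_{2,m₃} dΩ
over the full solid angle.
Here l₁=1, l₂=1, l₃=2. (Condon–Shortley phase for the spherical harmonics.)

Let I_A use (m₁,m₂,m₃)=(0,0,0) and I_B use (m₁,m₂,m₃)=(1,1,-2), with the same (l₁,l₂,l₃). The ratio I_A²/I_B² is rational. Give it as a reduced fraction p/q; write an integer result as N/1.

2/3

Same 1,1,2: normalisation and zero-m 3j drop out of the ratio.
A: Δ: 0! 2! 2! / 5! → 1/30; sum: t=0:+1/1 = 1/1; 3j²(1 1 2; 0 0 0) = Δ·Π!·Σ² = 2/15  (sign +1)
B: Δ: 0! 2! 2! / 5! → 1/30; sum: t=0:+1/4 = 1/4; 3j²(1 1 2; 1 1 -2) = Δ·Π!·Σ² = 1/5  (sign +1)
I_A²/I_B² = (2/15)/(1/5) = 2/3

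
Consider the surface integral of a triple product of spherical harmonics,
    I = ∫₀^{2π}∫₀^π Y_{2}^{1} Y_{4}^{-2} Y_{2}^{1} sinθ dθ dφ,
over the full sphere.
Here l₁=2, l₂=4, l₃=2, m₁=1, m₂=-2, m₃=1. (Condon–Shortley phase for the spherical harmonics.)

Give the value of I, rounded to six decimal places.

0.254875

Rules hold: Σm=0, L=8 even, 2≤2≤6.
N = 5·9·5 = 225
Δ = 4!·0!·4!/9! = 1/630
Racah Σ t=2..2: t=2:+1/16 = 1/16
⇒ 3j(2 4 2; 0 0 0)² = 2/35, sgn +1
Racah Σ t=1..1: t=1:−1/36 = -1/36
⇒ 3j(2 4 2; 1 -2 1)² = 4/63, sgn +1
4πI² = N·(3j₀)²·(3jₘ)² = 40/49
I = +1·√(0.816327/4π) = 0.25487487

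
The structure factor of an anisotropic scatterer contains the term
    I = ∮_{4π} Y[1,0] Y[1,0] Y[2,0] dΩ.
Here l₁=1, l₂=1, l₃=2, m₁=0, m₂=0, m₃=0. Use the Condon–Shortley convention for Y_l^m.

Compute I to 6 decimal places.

Checks pass: Σm=0; 4 even; l₃=2∈[0,2].
(2·1+1)(2·1+1)(2·2+1) = 45
Δ: 0! 2! 2! / 5! → 1/30
sum: t=0:+1/1 = 1/1
3j²(1 1 2; 0 0 0) = Δ·Π!·Σ² = 2/15  (sign +1)
(m-triple is (0,0,0) — same symbol as above.)
combine: 4πI² = 45·2/15·2/15 = 4/5
take √, sign +1: I = 0.25231325

0.252313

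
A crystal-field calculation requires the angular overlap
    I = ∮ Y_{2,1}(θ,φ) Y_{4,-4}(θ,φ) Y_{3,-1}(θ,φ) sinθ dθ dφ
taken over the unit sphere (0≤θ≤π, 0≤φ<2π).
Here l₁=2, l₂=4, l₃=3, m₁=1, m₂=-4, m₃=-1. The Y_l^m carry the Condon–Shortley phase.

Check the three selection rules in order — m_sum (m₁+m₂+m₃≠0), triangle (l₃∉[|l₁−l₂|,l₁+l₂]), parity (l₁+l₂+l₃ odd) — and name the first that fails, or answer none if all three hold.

m_sum

m₁+m₂+m₃ = 1 − 4 − 1 = -4  ✗
triangle: |2−4|=2 ≤ l₃=3 ≤ 2+4=6
parity: l₁+l₂+l₃ = 9 is odd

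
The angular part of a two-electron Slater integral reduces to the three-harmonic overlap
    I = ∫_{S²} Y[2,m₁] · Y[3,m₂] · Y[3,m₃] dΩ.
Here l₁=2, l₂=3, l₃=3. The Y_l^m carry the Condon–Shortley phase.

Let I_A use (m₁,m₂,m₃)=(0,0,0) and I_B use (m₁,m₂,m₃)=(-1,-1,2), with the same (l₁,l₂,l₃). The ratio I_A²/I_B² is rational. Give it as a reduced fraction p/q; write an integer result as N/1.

l's match ⇒ only the (l;m) 3-j factors differ between A and B.
A: triangle coeff Δ(2,3,3) = 1/3780; Σ_t [0,2]: t=0:+1/24 t=1:−1/4 t=2:+1/24 = -1/6; (3j)²=4/105 [(2 3 3; 0 0 0)], sign=+1
B: triangle coeff Δ(2,3,3) = 1/3780; Σ_t [1,2]: t=1:−1/12 t=2:+1/48 = -1/16; (3j)²=1/28 [(2 3 3; -1 -1 2)], sign=+1
I_A²/I_B² = (4/105)/(1/28) = 16/15

16/15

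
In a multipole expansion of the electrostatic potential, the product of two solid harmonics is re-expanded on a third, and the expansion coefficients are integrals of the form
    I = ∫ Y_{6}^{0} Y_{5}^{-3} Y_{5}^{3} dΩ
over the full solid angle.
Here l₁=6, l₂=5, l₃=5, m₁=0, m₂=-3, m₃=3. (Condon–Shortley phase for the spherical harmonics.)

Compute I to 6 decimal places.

0.088978

m-sum 0 ✓  L=16 even ✓  1≤5≤11 ✓
Π(2lᵢ+1) = 13×11×11 = 1573
triangle coeff Δ(6,5,5) = 1/28588560
Σ_t [1,5]: t=1:−1/345600 t=2:+1/13824 t=3:−1/5184 t=4:+1/13824 t=5:−1/345600 = -7/129600
(3j)²=80/7293 [(6 5 5; 0 0 0)], sign=+1
Σ_t [0,2]: t=0:+1/2073600 t=1:−1/86400 t=2:+1/55296 = 29/4147200
(3j)²=841/145860 [(6 5 5; 0 -3 3)], sign=+1
⇒ 4πI² = 3364/33813
I = (+1)√(3364/33813/(4π)) = 0.08897771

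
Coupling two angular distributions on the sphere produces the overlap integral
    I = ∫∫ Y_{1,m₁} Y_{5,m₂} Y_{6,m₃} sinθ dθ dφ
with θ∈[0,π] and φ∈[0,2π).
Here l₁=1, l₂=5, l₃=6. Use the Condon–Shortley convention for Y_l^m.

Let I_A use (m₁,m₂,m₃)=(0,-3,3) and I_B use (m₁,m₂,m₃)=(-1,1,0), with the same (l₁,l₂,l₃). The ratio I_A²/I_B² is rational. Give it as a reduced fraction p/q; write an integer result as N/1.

9/5

l's match ⇒ only the (l;m) 3-j factors differ between A and B.
A: triangle coeff Δ(1,5,6) = 1/858; Σ_t [0,0]: t=0:+1/80640 = 1/80640; (3j)²=9/286 [(1 5 6; 0 -3 3)], sign=-1
B: triangle coeff Δ(1,5,6) = 1/858; Σ_t [0,0]: t=0:+1/34560 = 1/34560; (3j)²=5/286 [(1 5 6; -1 1 0)], sign=+1
I_A²/I_B² = (9/286)/(5/286) = 9/5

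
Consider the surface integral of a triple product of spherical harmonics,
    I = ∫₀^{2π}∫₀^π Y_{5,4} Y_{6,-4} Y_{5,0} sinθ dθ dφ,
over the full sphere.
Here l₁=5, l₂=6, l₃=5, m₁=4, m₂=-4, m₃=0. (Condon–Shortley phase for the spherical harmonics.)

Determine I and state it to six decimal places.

-0.082328

Checks pass: Σm=0; 16 even; l₃=5∈[1,11].
(2·5+1)(2·6+1)(2·5+1) = 1573
Δ: 6! 4! 6! / 17! → 1/28588560
sum: t=1:−1/345600 t=2:+1/13824 t=3:−1/5184 t=4:+1/13824 t=5:−1/345600 = -7/129600
3j²(5 6 5; 0 0 0) = Δ·Π!·Σ² = 80/7293  (sign +1)
sum: t=0:+1/207360 t=1:−1/345600 = 1/518400
3j²(5 6 5; 4 -4 0) = Δ·Π!·Σ² = 12/2431  (sign -1)
combine: 4πI² = 1573·80/7293·12/2431 = 320/3757
take √, sign -1: I = -0.08232836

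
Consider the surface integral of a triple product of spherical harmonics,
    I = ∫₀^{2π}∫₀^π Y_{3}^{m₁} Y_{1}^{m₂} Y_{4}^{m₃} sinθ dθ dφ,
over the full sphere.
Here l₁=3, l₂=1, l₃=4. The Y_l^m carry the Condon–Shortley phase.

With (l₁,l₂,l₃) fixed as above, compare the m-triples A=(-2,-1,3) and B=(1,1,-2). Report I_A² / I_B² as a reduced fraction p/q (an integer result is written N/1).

7/5

l's match ⇒ only the (l;m) 3-j factors differ between A and B.
A: triangle coeff Δ(3,1,4) = 1/252; Σ_t [0,0]: t=0:+1/240 = 1/240; (3j)²=1/12 [(3 1 4; -2 -1 3)], sign=-1
B: triangle coeff Δ(3,1,4) = 1/252; Σ_t [0,0]: t=0:+1/96 = 1/96; (3j)²=5/84 [(3 1 4; 1 1 -2)], sign=+1
I_A²/I_B² = (1/12)/(5/84) = 7/5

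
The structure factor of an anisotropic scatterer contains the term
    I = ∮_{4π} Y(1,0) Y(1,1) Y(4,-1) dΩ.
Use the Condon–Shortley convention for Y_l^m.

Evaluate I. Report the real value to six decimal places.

0.000000

l₃=4 ∉ [0,2] — triangle fails ⇒ I = 0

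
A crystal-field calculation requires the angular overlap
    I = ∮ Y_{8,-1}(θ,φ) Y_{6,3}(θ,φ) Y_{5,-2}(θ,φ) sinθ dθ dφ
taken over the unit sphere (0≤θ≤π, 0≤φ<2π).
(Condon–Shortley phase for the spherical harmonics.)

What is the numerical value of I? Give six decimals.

l₁+l₂+l₃=19 is odd: 3j(l;000)=0 ⇒ I=0

0.000000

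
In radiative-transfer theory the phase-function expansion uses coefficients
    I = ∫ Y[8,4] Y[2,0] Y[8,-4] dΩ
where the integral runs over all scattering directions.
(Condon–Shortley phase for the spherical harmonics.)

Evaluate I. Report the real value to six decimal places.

Rules hold: Σm=0, L=18 even, 6≤8≤10.
N = 17·5·17 = 1445
Δ = 2!·14!·2!/19! = 1/348840
Racah Σ t=0..2: t=0:+1/116121600 t=1:−1/25401600 t=2:+1/116121600 = -1/45158400
⇒ 3j(8 2 8; 0 0 0)² = 24/1615, sgn -1
Racah Σ t=0..2: t=0:+1/348364800 t=1:−1/239500800 t=2:+1/3832012800 = -1/958003200
⇒ 3j(8 2 8; 4 0 -4)² = 8/4845, sgn -1
4πI² = N·(3j₀)²·(3jₘ)² = 64/1805
I = +1·√(0.0354571/4π) = 0.05311858

0.053119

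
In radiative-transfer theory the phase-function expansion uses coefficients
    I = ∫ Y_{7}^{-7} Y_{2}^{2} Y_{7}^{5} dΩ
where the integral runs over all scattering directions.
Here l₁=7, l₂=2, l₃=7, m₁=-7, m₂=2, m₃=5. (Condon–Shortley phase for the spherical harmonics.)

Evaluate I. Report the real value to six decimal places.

Checks pass: Σm=0; 16 even; l₃=7∈[5,9].
(2·7+1)(2·2+1)(2·7+1) = 1125
Δ: 2! 12! 2! / 17! → 1/185640
sum: t=0:+1/2419200 t=1:−1/518400 t=2:+1/2419200 = -1/907200
3j²(7 2 7; 0 0 0) = Δ·Π!·Σ² = 56/3315  (sign +1)
sum: t=2:+1/1916006400 = 1/1916006400
3j²(7 2 7; -7 2 5) = Δ·Π!·Σ² = 1/340  (sign +1)
combine: 4πI² = 1125·56/3315·1/340 = 210/3757
take √, sign +1: I = 0.06669359

0.066694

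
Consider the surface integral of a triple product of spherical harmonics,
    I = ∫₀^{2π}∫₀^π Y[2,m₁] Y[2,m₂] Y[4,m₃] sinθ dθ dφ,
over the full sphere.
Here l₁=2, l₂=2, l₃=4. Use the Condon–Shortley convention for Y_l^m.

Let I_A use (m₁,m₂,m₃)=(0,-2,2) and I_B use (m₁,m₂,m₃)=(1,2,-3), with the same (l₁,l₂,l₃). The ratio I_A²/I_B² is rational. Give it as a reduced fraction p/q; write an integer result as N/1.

3/7

l's match ⇒ only the (l;m) 3-j factors differ between A and B.
A: triangle coeff Δ(2,2,4) = 1/630; Σ_t [0,0]: t=0:+1/96 = 1/96; (3j)²=1/42 [(2 2 4; 0 -2 2)], sign=+1
B: triangle coeff Δ(2,2,4) = 1/630; Σ_t [0,0]: t=0:+1/144 = 1/144; (3j)²=1/18 [(2 2 4; 1 2 -3)], sign=-1
I_A²/I_B² = (1/42)/(1/18) = 3/7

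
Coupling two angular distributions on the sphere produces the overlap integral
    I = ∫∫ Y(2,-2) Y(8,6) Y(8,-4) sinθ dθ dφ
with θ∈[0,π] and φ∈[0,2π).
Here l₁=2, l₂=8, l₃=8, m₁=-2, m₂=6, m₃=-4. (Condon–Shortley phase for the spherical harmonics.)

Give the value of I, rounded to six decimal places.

-0.126680

m-sum 0 ✓  L=18 even ✓  6≤8≤10 ✓
Π(2lᵢ+1) = 5×17×17 = 1445
triangle coeff Δ(2,8,8) = 1/348840
Σ_t [0,2]: t=0:+1/116121600 t=1:−1/25401600 t=2:+1/116121600 = -1/45158400
(3j)²=24/1615 [(2 8 8; 0 0 0)], sign=-1
Σ_t [2,2]: t=2:+1/3832012800 = 1/3832012800
(3j)²=91/9690 [(2 8 8; -2 6 -4)], sign=+1
⇒ 4πI² = 364/1805
I = (-1)√(364/1805/(4π)) = -0.12667974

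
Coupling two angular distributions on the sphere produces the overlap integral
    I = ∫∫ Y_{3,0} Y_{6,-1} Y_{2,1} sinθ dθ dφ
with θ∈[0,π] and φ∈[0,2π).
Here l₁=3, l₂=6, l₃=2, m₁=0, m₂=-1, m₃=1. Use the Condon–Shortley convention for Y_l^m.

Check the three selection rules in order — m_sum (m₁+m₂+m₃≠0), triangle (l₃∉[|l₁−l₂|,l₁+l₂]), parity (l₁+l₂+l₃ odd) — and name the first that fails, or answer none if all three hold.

triangle

Σmᵢ = 0  ✓
l₃∈[|l₁−l₂|,l₁+l₂]=[3,9], have l₃=2  ✗
Σlᵢ = 11 ⇒ odd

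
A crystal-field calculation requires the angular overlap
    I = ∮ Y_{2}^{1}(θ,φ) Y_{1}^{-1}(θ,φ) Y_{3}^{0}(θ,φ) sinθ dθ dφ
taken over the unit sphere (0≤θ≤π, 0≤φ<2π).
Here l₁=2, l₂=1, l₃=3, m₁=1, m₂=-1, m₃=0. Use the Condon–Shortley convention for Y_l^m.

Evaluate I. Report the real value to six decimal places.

0.143048

Rules hold: Σm=0, L=6 even, 1≤3≤3.
N = 5·3·7 = 105
Δ = 0!·4!·2!/7! = 1/105
Racah Σ t=0..0: t=0:+1/4 = 1/4
⇒ 3j(2 1 3; 0 0 0)² = 3/35, sgn -1
Racah Σ t=0..0: t=0:+1/12 = 1/12
⇒ 3j(2 1 3; 1 -1 0)² = 1/35, sgn -1
4πI² = N·(3j₀)²·(3jₘ)² = 9/35
I = +1·√(0.257143/4π) = 0.14304817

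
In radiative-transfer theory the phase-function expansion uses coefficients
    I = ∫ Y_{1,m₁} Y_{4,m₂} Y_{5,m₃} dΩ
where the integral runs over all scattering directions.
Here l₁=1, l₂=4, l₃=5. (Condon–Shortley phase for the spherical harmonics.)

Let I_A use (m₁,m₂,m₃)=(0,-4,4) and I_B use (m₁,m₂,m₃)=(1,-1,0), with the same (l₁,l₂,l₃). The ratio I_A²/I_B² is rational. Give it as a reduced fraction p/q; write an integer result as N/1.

9/10

Same 1,4,5: normalisation and zero-m 3j drop out of the ratio.
A: Δ: 0! 2! 8! / 11! → 1/495; sum: t=0:+1/40320 = 1/40320; 3j²(1 4 5; 0 -4 4) = Δ·Π!·Σ² = 1/55  (sign -1)
B: Δ: 0! 2! 8! / 11! → 1/495; sum: t=0:+1/1440 = 1/1440; 3j²(1 4 5; 1 -1 0) = Δ·Π!·Σ² = 2/99  (sign -1)
I_A²/I_B² = (1/55)/(2/99) = 9/10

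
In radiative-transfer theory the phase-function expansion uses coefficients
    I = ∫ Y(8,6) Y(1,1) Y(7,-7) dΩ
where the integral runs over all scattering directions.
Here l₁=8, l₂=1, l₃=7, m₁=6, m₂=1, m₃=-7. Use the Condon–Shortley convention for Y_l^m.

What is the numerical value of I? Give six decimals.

Rules hold: Σm=0, L=16 even, 7≤7≤9.
N = 17·3·15 = 765
Δ = 2!·14!·0!/17! = 1/2040
Racah Σ t=1..1: t=1:−1/25401600 = -1/25401600
⇒ 3j(8 1 7; 0 0 0)² = 8/255, sgn +1
Racah Σ t=2..2: t=2:+1/174356582400 = 1/174356582400
⇒ 3j(8 1 7; 6 1 -7)² = 1/2040, sgn +1
4πI² = N·(3j₀)²·(3jₘ)² = 1/85
I = +1·√(0.0117647/4π) = 0.03059748

0.030597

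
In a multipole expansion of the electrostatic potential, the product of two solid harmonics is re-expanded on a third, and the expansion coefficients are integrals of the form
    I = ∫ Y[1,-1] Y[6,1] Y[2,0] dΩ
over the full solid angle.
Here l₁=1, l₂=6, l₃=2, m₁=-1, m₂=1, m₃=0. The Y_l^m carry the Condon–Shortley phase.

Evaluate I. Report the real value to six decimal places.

0.000000

|1−6|≤2≤1+6 violated ⇒ I = 0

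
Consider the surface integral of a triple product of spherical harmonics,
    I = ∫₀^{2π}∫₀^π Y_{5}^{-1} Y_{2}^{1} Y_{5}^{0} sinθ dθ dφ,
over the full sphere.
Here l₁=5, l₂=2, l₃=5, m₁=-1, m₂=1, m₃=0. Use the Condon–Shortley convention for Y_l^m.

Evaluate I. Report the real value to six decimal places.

Checks pass: Σm=0; 12 even; l₃=5∈[3,7].
(2·5+1)(2·2+1)(2·5+1) = 605
Δ: 2! 8! 2! / 13! → 1/38610
sum: t=0:+1/2880 t=1:−1/576 t=2:+1/2880 = -1/960
3j²(5 2 5; 0 0 0) = Δ·Π!·Σ² = 10/429  (sign +1)
sum: t=1:−1/1440 t=2:+1/1152 = 1/5760
3j²(5 2 5; -1 1 0) = Δ·Π!·Σ² = 1/858  (sign -1)
combine: 4πI² = 605·10/429·1/858 = 25/1521
take √, sign -1: I = -0.03616600

-0.036166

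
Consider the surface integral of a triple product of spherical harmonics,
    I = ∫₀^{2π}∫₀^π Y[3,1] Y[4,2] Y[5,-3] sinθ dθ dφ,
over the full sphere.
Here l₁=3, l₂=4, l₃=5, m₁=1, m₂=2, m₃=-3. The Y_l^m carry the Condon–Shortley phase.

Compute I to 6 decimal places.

-0.144236

Rules hold: Σm=0, L=12 even, 1≤5≤7.
N = 7·9·11 = 693
Δ = 2!·4!·6!/13! = 1/180180
Racah Σ t=0..2: t=0:+1/576 t=1:−1/144 t=2:+1/576 = -1/288
⇒ 3j(3 4 5; 0 0 0)² = 20/1001, sgn +1
Racah Σ t=0..2: t=0:+1/5760 t=1:−1/720 t=2:+1/2304 = -1/1280
⇒ 3j(3 4 5; 1 2 -3)² = 27/1430, sgn -1
4πI² = N·(3j₀)²·(3jₘ)² = 486/1859
I = -1·√(0.261431/4π) = -0.14423595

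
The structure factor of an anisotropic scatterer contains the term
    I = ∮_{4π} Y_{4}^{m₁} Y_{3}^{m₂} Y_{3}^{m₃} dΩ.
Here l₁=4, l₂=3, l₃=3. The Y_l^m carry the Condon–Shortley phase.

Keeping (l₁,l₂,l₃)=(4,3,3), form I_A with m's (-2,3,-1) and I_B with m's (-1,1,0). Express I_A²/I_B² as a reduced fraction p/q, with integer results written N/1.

Shared (l₁,l₂,l₃)=(4,3,3): N and (l;000)² cancel in I_A²/I_B².
A: Δ = 4!·4!·2!/11! = 1/34650; Racah Σ t=4..4: t=4:+1/192 = 1/192; ⇒ 3j(4 3 3; -2 3 -1)² = 3/77, sgn +1
B: Δ = 4!·4!·2!/11! = 1/34650; Racah Σ t=2..4: t=2:+1/48 t=3:−1/24 t=4:+1/288 = -5/288; ⇒ 3j(4 3 3; -1 1 0)² = 5/462, sgn +1
I_A²/I_B² = (3/77)/(5/462) = 18/5

18/5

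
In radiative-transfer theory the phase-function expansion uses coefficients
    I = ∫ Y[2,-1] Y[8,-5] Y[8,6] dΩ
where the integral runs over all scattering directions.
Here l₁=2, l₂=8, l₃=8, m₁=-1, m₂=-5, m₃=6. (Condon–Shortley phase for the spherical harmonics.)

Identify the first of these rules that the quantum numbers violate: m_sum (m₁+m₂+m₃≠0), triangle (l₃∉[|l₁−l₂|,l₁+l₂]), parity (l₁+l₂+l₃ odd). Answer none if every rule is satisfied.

azimuthal sum: -1 − 5 + 6 = 0  ✓
6 ≤ 8 ≤ 10 (triangle on l)  ✓
L = 2 + 8 + 8 = 18 (even)  ✓

none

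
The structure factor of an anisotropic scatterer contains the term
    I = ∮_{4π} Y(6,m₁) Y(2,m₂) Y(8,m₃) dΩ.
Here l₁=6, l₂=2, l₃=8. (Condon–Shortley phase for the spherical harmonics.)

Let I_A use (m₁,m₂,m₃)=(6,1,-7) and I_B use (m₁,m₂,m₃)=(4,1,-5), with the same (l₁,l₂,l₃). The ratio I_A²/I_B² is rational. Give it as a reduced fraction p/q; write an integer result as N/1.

Shared (l₁,l₂,l₃)=(6,2,8): N and (l;000)² cancel in I_A²/I_B².
A: Δ = 0!·12!·4!/17! = 1/30940; Racah Σ t=0..0: t=0:+1/2874009600 = 1/2874009600; ⇒ 3j(6 2 8; 6 1 -7)² = 1/68, sgn -1
B: Δ = 0!·12!·4!/17! = 1/30940; Racah Σ t=0..0: t=0:+1/43545600 = 1/43545600; ⇒ 3j(6 2 8; 4 1 -5)² = 33/1190, sgn -1
I_A²/I_B² = (1/68)/(33/1190) = 35/66

35/66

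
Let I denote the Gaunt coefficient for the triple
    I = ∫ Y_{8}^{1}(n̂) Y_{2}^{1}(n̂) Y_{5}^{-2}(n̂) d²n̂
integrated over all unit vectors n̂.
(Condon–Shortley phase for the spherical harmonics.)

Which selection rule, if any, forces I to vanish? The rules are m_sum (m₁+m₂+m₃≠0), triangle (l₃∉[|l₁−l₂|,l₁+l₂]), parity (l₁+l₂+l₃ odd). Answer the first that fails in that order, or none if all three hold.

triangle

azimuthal sum: 1 + 1 − 2 = 0  ✓
6 ≤ 5 ≤ 10 (triangle on l)  ✗
L = 8 + 2 + 5 = 15 (odd)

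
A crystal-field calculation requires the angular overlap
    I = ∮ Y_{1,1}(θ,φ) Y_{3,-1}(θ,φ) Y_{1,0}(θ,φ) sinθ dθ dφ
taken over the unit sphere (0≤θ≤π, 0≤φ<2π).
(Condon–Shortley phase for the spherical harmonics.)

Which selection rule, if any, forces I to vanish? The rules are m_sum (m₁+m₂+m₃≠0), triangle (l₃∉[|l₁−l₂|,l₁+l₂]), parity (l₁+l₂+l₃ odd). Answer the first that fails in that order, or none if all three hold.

triangle

Σmᵢ = 0  ✓
l₃∈[|l₁−l₂|,l₁+l₂]=[2,4], have l₃=1  ✗
Σlᵢ = 5 ⇒ odd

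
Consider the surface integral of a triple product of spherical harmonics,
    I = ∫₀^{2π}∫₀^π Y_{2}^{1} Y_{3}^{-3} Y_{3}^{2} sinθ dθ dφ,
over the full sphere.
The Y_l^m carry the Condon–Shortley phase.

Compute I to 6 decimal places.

Rules hold: Σm=0, L=8 even, 1≤3≤5.
N = 5·7·7 = 245
Δ = 2!·2!·4!/9! = 1/3780
Racah Σ t=0..2: t=0:+1/24 t=1:−1/4 t=2:+1/24 = -1/6
⇒ 3j(2 3 3; 0 0 0)² = 4/105, sgn +1
Racah Σ t=0..0: t=0:+1/48 = 1/48
⇒ 3j(2 3 3; 1 -3 2)² = 5/84, sgn -1
4πI² = N·(3j₀)²·(3jₘ)² = 5/9
I = -1·√(0.555556/4π) = -0.21026104

-0.210261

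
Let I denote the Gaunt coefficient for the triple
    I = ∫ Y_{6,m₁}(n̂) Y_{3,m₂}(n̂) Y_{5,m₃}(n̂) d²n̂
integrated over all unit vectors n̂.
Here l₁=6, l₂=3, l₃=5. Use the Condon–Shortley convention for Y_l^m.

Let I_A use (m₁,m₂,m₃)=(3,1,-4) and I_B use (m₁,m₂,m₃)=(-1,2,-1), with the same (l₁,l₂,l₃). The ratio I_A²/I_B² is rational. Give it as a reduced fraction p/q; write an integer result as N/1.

Shared (l₁,l₂,l₃)=(6,3,5): N and (l;000)² cancel in I_A²/I_B².
A: Δ = 4!·8!·2!/15! = 1/675675; Racah Σ t=2..3: t=2:+1/40320 t=3:−1/241920 = 1/48384; ⇒ 3j(6 3 5; 3 1 -4)² = 24/1001, sgn -1
B: Δ = 4!·8!·2!/15! = 1/675675; Racah Σ t=3..4: t=3:−1/6912 t=4:+1/17280 = -1/11520; ⇒ 3j(6 3 5; -1 2 -1)² = 2/143, sgn -1
I_A²/I_B² = (24/1001)/(2/143) = 12/7

12/7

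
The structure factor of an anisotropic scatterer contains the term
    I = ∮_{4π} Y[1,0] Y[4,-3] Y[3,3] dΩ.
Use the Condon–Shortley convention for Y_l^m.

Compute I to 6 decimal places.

-0.162868

m-sum 0 ✓  L=8 even ✓  3≤3≤5 ✓
Π(2lᵢ+1) = 3×9×7 = 189
triangle coeff Δ(1,4,3) = 1/252
Σ_t [1,1]: t=1:−1/36 = -1/36
(3j)²=4/63 [(1 4 3; 0 0 0)], sign=+1
Σ_t [1,1]: t=1:−1/720 = -1/720
(3j)²=1/36 [(1 4 3; 0 -3 3)], sign=-1
⇒ 4πI² = 1/3
I = (-1)√(1/3/(4π)) = -0.16286750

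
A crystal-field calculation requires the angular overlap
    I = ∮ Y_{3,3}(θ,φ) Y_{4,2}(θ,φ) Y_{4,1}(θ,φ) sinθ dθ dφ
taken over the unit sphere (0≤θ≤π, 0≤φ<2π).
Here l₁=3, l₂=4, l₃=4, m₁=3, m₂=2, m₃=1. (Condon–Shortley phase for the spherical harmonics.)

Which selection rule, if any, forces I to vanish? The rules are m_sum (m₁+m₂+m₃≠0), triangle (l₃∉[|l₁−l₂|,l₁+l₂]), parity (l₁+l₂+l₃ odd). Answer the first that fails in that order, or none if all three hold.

m_sum

m₁+m₂+m₃ = 3 + 2 + 1 = 6  ✗
triangle: |3−4|=1 ≤ l₃=4 ≤ 3+4=7
parity: l₁+l₂+l₃ = 11 is odd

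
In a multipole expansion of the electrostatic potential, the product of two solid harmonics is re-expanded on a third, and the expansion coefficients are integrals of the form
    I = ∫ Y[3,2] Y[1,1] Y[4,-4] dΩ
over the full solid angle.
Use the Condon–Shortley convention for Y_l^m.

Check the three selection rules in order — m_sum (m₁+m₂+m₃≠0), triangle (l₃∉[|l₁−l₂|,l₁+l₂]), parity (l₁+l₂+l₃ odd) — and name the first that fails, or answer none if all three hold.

m_sum

Σmᵢ = -1  ✗
l₃∈[|l₁−l₂|,l₁+l₂]=[2,4], have l₃=4
Σlᵢ = 8 ⇒ even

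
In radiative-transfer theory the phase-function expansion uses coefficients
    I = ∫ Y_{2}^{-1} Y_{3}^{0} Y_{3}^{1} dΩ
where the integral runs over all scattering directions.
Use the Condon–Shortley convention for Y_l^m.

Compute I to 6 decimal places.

-0.059471

Checks pass: Σm=0; 8 even; l₃=3∈[1,5].
(2·2+1)(2·3+1)(2·3+1) = 245
Δ: 2! 2! 4! / 9! → 1/3780
sum: t=0:+1/24 t=1:−1/4 t=2:+1/24 = -1/6
3j²(2 3 3; 0 0 0) = Δ·Π!·Σ² = 4/105  (sign +1)
sum: t=1:−1/8 t=2:+1/12 = -1/24
3j²(2 3 3; -1 0 1) = Δ·Π!·Σ² = 1/210  (sign -1)
combine: 4πI² = 245·4/105·1/210 = 2/45
take √, sign -1: I = -0.05947080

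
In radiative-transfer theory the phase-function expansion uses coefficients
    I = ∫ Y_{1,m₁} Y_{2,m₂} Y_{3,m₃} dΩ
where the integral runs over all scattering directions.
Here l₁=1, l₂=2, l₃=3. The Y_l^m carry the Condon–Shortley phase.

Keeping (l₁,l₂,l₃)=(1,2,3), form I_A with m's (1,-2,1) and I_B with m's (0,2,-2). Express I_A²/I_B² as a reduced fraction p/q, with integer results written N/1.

1/5

Shared (l₁,l₂,l₃)=(1,2,3): N and (l;000)² cancel in I_A²/I_B².
A: Δ = 0!·2!·4!/7! = 1/105; Racah Σ t=0..0: t=0:+1/48 = 1/48; ⇒ 3j(1 2 3; 1 -2 1)² = 1/105, sgn +1
B: Δ = 0!·2!·4!/7! = 1/105; Racah Σ t=0..0: t=0:+1/24 = 1/24; ⇒ 3j(1 2 3; 0 2 -2)² = 1/21, sgn -1
I_A²/I_B² = (1/105)/(1/21) = 1/5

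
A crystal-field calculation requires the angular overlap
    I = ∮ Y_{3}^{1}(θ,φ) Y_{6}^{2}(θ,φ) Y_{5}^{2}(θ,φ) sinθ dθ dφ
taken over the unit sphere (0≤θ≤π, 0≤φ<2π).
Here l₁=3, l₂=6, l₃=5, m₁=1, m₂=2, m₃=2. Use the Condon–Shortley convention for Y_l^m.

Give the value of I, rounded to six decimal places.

1 + 2 + 2 = 5 ≠ 0: azimuthal integral kills it; I = 0

0.000000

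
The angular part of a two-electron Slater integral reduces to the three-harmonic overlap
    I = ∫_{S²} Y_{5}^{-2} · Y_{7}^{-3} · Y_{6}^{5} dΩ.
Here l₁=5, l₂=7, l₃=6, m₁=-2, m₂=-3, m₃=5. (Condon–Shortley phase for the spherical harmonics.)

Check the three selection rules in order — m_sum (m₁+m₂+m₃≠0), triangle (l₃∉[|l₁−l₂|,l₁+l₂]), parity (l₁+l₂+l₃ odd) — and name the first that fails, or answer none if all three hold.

none

Σmᵢ = 0  ✓
l₃∈[|l₁−l₂|,l₁+l₂]=[2,12], have l₃=6  ✓
Σlᵢ = 18 ⇒ even  ✓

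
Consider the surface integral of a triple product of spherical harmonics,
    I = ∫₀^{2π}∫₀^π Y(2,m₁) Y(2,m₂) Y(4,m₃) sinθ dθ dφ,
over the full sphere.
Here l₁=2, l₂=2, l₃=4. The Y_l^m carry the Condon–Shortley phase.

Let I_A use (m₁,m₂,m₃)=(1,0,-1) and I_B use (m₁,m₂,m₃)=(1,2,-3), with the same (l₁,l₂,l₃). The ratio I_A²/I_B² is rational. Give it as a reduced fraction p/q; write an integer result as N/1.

l's match ⇒ only the (l;m) 3-j factors differ between A and B.
A: triangle coeff Δ(2,2,4) = 1/630; Σ_t [0,0]: t=0:+1/24 = 1/24; (3j)²=1/21 [(2 2 4; 1 0 -1)], sign=-1
B: triangle coeff Δ(2,2,4) = 1/630; Σ_t [0,0]: t=0:+1/144 = 1/144; (3j)²=1/18 [(2 2 4; 1 2 -3)], sign=-1
I_A²/I_B² = (1/21)/(1/18) = 6/7

6/7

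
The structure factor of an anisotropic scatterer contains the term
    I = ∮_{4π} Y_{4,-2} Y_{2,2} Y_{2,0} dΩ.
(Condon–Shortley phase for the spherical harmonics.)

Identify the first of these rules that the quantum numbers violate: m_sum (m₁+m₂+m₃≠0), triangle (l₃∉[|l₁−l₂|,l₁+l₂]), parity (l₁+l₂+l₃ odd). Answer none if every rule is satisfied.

none

m₁+m₂+m₃ = -2 + 2 + 0 = 0  ✓
triangle: |4−2|=2 ≤ l₃=2 ≤ 4+2=6  ✓
parity: l₁+l₂+l₃ = 8 is even  ✓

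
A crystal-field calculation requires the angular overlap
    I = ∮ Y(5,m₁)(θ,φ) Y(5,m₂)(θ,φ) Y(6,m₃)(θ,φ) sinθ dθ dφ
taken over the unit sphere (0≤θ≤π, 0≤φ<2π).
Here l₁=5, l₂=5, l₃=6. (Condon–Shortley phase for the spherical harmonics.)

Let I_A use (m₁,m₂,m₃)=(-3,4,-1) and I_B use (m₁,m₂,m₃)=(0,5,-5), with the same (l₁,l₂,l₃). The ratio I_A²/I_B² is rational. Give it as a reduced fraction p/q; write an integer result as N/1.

Same 5,5,6: normalisation and zero-m 3j drop out of the ratio.
A: Δ: 4! 6! 6! / 17! → 1/28588560; sum: t=3:−1/518400 t=4:+1/138240 = 11/2073600; 3j²(5 5 6; -3 4 -1) = Δ·Π!·Σ² = 77/4420  (sign -1)
B: Δ: 4! 6! 6! / 17! → 1/28588560; sum: t=4:+1/2073600 = 1/2073600; 3j²(5 5 6; 0 5 -5) = Δ·Π!·Σ² = 15/884  (sign -1)
I_A²/I_B² = (77/4420)/(15/884) = 77/75

77/75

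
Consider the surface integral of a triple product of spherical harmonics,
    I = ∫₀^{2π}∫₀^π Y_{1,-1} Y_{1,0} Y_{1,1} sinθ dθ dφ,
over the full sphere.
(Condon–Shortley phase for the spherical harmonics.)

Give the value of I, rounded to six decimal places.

Σlᵢ=3 odd — θ-integrand is odd under cosθ→−cosθ; I=0

0.000000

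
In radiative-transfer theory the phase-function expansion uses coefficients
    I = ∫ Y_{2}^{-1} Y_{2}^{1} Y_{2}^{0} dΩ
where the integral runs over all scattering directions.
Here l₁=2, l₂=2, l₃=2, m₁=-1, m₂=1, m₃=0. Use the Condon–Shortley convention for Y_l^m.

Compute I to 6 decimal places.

-0.090112

m-sum 0 ✓  L=6 even ✓  0≤2≤4 ✓
Π(2lᵢ+1) = 5×5×5 = 125
triangle coeff Δ(2,2,2) = 1/630
Σ_t [0,2]: t=0:+1/8 t=1:−1/1 t=2:+1/8 = -3/4
(3j)²=2/35 [(2 2 2; 0 0 0)], sign=-1
Σ_t [1,2]: t=1:−1/4 t=2:+1/2 = 1/4
(3j)²=1/70 [(2 2 2; -1 1 0)], sign=+1
⇒ 4πI² = 5/49
I = (-1)√(5/49/(4π)) = -0.09011188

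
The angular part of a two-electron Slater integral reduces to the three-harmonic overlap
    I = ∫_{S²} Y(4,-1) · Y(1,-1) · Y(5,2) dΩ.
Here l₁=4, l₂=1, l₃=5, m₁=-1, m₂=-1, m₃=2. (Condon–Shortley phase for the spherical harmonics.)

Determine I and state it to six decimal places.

0.225034

Rules hold: Σm=0, L=10 even, 3≤5≤5.
N = 9·3·11 = 297
Δ = 0!·8!·2!/11! = 1/495
Racah Σ t=0..0: t=0:+1/576 = 1/576
⇒ 3j(4 1 5; 0 0 0)² = 5/99, sgn -1
Racah Σ t=0..0: t=0:+1/1440 = 1/1440
⇒ 3j(4 1 5; -1 -1 2)² = 7/165, sgn -1
4πI² = N·(3j₀)²·(3jₘ)² = 7/11
I = +1·√(0.636364/4π) = 0.22503380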